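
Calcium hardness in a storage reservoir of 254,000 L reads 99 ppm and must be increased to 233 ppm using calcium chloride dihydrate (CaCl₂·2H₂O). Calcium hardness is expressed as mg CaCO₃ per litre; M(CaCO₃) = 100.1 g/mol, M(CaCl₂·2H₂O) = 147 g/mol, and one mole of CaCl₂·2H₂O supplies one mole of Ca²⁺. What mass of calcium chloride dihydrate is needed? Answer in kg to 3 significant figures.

Hardness to add: (233 − 99) = 134 mg/L as CaCO₃ × 254,000 L = 34,040 g as CaCO₃.
Moles of Ca²⁺ (1 mol Ca²⁺ ≡ 1 mol CaCO₃): 34,040 / 100.1 g/mol = 340 mol.
Mass of CaCl₂·2H₂O: 340 × 147 = 49,980 g.

50.0 kg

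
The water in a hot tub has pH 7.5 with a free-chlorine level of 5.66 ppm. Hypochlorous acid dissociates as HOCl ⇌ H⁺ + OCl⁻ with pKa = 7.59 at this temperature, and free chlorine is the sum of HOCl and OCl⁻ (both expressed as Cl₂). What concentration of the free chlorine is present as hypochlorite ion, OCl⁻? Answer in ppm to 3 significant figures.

2.54 ppm

[OCl⁻]/[HOCl] = 10^(pH − pKa) = 10^(7.5 − 7.59) = 10^-0.09 = 0.8128.
Fraction as HOCl = 1 / (1 + 0.8128) = 0.5516.
OCl⁻ = (1 − 0.5516) × 5.66 ppm = 2.538 ppm.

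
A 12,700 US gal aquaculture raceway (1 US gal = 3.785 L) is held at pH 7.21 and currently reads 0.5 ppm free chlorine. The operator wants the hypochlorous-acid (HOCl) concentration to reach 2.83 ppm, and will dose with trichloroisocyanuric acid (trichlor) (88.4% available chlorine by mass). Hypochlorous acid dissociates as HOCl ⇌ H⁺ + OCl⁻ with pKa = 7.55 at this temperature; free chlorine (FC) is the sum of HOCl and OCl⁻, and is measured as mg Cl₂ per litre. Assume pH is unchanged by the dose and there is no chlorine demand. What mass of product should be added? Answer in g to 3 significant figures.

Volume: 12,700 US gal × 3.785 L/gal = 48,070 L.
[OCl⁻]/[HOCl] = 10^(pH − pKa) = 10^(7.21 − 7.55) = 0.4571; fraction as HOCl = 1/(1 + 0.4571) = 0.6863.
Free chlorine required for 2.83 ppm HOCl: 2.83 / 0.6863 = 4.124 ppm.
FC to add: 4.124 − 0.5 = 3.624 mg/L as Cl₂.
Cl₂ equivalent: 3.624 mg/L × 48,070 L = 174.2 g.
Product at 88.4% available Cl: 174.2 / 0.884 = 197 g.

197 g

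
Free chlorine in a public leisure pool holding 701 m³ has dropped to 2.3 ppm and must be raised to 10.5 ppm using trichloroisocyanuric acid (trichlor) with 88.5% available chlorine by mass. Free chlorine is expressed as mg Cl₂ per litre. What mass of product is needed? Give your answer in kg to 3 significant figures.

6.50 kg

Volume: 701 m³ = 701,000 L.
Chlorine deficit: 10.5 − 2.3 = 8.2 ppm = 8.2 mg/L as Cl₂.
Cl₂ equivalent needed: 8.2 mg/L × 701,000 L = 5,748,000 mg = 5748 g.
Product at 88.5% available chlorine: 5748 / 0.885 = 6495 g.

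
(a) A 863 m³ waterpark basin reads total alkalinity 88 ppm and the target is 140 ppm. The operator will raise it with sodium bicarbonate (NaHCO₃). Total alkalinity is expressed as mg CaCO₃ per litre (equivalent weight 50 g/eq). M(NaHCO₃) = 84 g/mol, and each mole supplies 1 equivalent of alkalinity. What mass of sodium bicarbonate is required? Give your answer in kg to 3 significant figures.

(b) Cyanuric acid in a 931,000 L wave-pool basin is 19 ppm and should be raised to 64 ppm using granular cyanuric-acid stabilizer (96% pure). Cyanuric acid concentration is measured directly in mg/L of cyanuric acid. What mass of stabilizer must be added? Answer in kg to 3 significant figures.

(a) Volume: 863 m³ = 863,000 L.
(a) Alkalinity to add: (140 − 88) = 52 mg/L as CaCO₃ × 863,000 L = 44,880 g as CaCO₃.
(a) Equivalents: 44,880 g ÷ 50 g/eq = 897.5 eq.
(a) NaHCO₃ supplies 1 eq per mole → 897.5 mol.
(a) Mass: 897.5 mol × 84 g/mol = 75,390 g.

(b) CYA to add: (64 − 19) = 45 mg/L × 931,000 L = 41,900 g cyanuric acid.
(b) At 96% purity: 41,900 / 0.96 = 43,640 g product.

(a) 75.4 kg; (b) 43.6 kg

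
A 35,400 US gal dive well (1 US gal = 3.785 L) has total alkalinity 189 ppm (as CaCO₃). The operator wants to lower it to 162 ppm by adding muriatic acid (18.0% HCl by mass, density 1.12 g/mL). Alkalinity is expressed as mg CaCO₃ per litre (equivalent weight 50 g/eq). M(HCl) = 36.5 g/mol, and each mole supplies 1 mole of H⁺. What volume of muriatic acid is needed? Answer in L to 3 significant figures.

Volume: 35,400 US gal × 3.785 L/gal = 133,989 L.
Alkalinity to neutralize: (189 − 162) = 27 mg/L as CaCO₃ × 133,989 L = 3618 g as CaCO₃.
Equivalents of H⁺ required: 3618 ÷ 50 g/eq = 72.35 eq = 72.35 mol HCl.
Mass of HCl: 72.35 × 36.5 = 2641 g.
Mass of 18.0% solution: 2641 / 0.18 = 14,670 g.
Volume: 14,670 g ÷ 1.12 g/mL = 13,100 mL.

13.1 L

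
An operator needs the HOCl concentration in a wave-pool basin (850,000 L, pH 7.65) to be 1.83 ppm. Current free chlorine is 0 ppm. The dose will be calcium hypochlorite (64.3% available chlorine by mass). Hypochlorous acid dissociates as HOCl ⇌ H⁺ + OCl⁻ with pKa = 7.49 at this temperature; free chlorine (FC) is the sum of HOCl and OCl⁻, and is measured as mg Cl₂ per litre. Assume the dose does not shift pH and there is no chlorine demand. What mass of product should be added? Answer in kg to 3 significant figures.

5.92 kg

[OCl⁻]/[HOCl] = 10^(pH − pKa) = 10^(7.65 − 7.49) = 1.445; fraction as HOCl = 1/(1 + 1.445) = 0.4089.
Free chlorine required for 1.83 ppm HOCl: 1.83 / 0.4089 = 4.475 ppm.
FC to add: 4.475 − 0 = 4.475 mg/L as Cl₂.
Cl₂ equivalent: 4.475 mg/L × 850,000 L = 3804 g.
Product at 64.3% available Cl: 3804 / 0.643 = 5916 g.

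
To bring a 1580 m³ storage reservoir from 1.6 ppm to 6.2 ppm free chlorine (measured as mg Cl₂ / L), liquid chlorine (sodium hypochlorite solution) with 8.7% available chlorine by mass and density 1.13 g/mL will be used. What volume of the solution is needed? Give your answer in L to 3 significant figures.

73.9 L

Volume: 1580 m³ = 1,580,000 L.
Chlorine deficit: 6.2 − 1.6 = 4.6 ppm = 4.6 mg/L as Cl₂.
Cl₂ equivalent needed: 4.6 mg/L × 1,580,000 L = 7,268,000 mg = 7268 g.
Product at 8.7% available chlorine: 7268 / 0.087 = 83,540 g.
Volume at density 1.13 g/mL: 83,540 g ÷ 1.13 g/mL = 73,930 mL.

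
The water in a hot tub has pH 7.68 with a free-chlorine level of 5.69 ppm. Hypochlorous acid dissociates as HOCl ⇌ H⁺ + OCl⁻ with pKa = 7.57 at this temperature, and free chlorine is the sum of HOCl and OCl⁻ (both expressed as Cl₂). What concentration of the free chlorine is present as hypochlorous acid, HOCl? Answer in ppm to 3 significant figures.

2.49 ppm

[OCl⁻]/[HOCl] = 10^(pH − pKa) = 10^(7.68 − 7.57) = 10^0.11 = 1.288.
Fraction as HOCl = 1 / (1 + 1.288) = 0.437.
HOCl = 0.437 × 5.69 ppm = 2.487 ppm.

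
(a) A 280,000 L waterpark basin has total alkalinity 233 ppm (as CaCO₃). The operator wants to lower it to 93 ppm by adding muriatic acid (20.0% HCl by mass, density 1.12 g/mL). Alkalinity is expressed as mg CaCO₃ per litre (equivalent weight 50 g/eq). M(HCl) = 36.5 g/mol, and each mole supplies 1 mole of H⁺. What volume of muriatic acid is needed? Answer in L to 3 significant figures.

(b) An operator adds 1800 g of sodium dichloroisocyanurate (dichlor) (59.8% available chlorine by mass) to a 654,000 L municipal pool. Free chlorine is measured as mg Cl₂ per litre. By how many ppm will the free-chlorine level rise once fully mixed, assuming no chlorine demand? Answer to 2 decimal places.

(a) Alkalinity to neutralize: (233 − 93) = 140 mg/L as CaCO₃ × 280,000 L = 39,200 g as CaCO₃.
(a) Equivalents of H⁺ required: 39,200 ÷ 50 g/eq = 784 eq = 784 mol HCl.
(a) Mass of HCl: 784 × 36.5 = 28,620 g.
(a) Mass of 20.0% solution: 28,620 / 0.2 = 143,100 g.
(a) Volume: 143,100 g ÷ 1.12 g/mL = 127,700 mL.

(b) Available chlorine delivered: 1800 g × 0.598 = 1076 g as Cl₂.
(b) Concentration rise: 1076 g / 654,000 L = 1.646 mg/L = 1.65 ppm.

(a) 128 L; (b) 1.65 ppm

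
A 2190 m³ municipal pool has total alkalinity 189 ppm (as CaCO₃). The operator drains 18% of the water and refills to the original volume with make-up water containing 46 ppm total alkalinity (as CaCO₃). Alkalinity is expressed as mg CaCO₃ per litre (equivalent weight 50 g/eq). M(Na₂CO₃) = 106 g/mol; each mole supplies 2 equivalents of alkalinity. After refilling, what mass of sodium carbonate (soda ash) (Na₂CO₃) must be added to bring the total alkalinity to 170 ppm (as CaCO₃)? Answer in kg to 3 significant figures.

Volume: 2190 m³ = 2,190,000 L.
After draining 18% and refilling: 189 × 0.82 + 46 × 0.18 = 163.26 ppm.
Deficit to target: 170 − 163.26 = 6.74 mg/L.
As CaCO₃: 6.74 mg/L × 2,190,000 L = 14,760 g; ÷ 50 g/eq ÷ 2 = 147.6 mol Na₂CO₃.
Mass: 147.6 × 106 = 15,650 g.

15.6 kg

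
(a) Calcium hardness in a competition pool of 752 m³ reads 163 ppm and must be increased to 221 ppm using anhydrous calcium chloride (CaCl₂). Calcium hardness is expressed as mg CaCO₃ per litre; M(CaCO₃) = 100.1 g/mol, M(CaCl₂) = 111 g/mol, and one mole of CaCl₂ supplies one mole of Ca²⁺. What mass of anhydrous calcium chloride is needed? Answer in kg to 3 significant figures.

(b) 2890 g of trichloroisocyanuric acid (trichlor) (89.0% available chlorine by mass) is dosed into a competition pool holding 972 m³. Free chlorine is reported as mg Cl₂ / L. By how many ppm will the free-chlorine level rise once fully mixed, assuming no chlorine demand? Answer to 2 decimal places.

(a) Volume: 752 m³ = 752,000 L.
(a) Hardness to add: (221 − 163) = 58 mg/L as CaCO₃ × 752,000 L = 43,620 g as CaCO₃.
(a) Moles of Ca²⁺ (1 mol Ca²⁺ ≡ 1 mol CaCO₃): 43,620 / 100.1 g/mol = 435.7 mol.
(a) Mass of CaCl₂: 435.7 × 111 = 48,370 g.

(b) Volume: 972 m³ = 972,000 L.
(b) Available chlorine delivered: 2890 g × 0.89 = 2572 g as Cl₂.
(b) Concentration rise: 2572 g / 972,000 L = 2.646 mg/L = 2.65 ppm.

(a) 48.4 kg; (b) 2.65 ppm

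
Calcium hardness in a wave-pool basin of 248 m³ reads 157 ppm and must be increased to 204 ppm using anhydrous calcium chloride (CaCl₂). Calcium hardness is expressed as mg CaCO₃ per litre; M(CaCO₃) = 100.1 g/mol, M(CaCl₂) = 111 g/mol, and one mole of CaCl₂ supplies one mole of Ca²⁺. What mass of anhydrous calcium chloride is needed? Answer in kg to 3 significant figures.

Volume: 248 m³ = 248,000 L.
Hardness to add: (204 − 157) = 47 mg/L as CaCO₃ × 248,000 L = 11,660 g as CaCO₃.
Moles of Ca²⁺ (1 mol Ca²⁺ ≡ 1 mol CaCO₃): 11,660 / 100.1 g/mol = 116.4 mol.
Mass of CaCl₂: 116.4 × 111 = 12,930 g.

12.9 kg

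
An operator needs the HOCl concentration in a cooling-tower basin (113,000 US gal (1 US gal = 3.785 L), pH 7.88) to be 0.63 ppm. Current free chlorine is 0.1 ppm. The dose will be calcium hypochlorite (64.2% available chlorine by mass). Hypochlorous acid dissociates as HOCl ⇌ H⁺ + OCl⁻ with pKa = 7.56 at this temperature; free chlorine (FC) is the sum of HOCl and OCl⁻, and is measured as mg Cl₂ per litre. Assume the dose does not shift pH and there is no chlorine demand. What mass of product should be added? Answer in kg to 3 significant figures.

1.23 kg

Volume: 113,000 US gal × 3.785 L/gal = 427,705 L.
[OCl⁻]/[HOCl] = 10^(pH − pKa) = 10^(7.88 − 7.56) = 2.089; fraction as HOCl = 1/(1 + 2.089) = 0.3237.
Free chlorine required for 0.63 ppm HOCl: 0.63 / 0.3237 = 1.946 ppm.
FC to add: 1.946 − 0.1 = 1.846 mg/L as Cl₂.
Cl₂ equivalent: 1.846 mg/L × 427,705 L = 789.7 g.
Product at 64.2% available Cl: 789.7 / 0.642 = 1230 g.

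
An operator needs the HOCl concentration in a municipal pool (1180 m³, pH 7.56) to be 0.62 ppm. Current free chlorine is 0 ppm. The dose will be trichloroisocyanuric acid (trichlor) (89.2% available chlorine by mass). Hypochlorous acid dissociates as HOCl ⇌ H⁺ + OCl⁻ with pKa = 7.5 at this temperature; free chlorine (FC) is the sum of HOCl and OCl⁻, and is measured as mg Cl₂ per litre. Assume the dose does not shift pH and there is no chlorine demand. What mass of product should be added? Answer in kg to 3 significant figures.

Volume: 1180 m³ = 1,180,000 L.
[OCl⁻]/[HOCl] = 10^(pH − pKa) = 10^(7.56 − 7.5) = 1.148; fraction as HOCl = 1/(1 + 1.148) = 0.4655.
Free chlorine required for 0.62 ppm HOCl: 0.62 / 0.4655 = 1.332 ppm.
FC to add: 1.332 − 0 = 1.332 mg/L as Cl₂.
Cl₂ equivalent: 1.332 mg/L × 1,180,000 L = 1572 g.
Product at 89.2% available Cl: 1572 / 0.892 = 1762 g.

1.76 kg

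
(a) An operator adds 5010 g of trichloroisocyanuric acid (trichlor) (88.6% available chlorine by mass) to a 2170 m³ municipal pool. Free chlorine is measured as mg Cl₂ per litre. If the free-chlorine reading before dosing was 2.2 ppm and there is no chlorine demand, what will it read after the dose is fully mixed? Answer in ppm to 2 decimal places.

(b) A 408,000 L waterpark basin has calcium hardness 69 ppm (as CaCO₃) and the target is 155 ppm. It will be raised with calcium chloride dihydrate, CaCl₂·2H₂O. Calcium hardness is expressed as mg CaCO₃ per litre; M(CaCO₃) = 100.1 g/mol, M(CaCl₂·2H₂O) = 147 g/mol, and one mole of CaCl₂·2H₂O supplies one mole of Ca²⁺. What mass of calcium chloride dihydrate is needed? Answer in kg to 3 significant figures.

(a) Volume: 2170 m³ = 2,170,000 L.
(a) Available chlorine delivered: 5010 g × 0.886 = 4439 g as Cl₂.
(a) Concentration rise: 4439 g / 2,170,000 L = 2.046 mg/L = 2.05 ppm.
(a) Final FC: 2.2 + 2.05 = 4.25 ppm.

(b) Hardness to add: (155 − 69) = 86 mg/L as CaCO₃ × 408,000 L = 35,090 g as CaCO₃.
(b) Moles of Ca²⁺ (1 mol Ca²⁺ ≡ 1 mol CaCO₃): 35,090 / 100.1 g/mol = 350.5 mol.
(b) Mass of CaCl₂·2H₂O: 350.5 × 147 = 51,530 g.

(a) 4.25 ppm; (b) 51.5 kg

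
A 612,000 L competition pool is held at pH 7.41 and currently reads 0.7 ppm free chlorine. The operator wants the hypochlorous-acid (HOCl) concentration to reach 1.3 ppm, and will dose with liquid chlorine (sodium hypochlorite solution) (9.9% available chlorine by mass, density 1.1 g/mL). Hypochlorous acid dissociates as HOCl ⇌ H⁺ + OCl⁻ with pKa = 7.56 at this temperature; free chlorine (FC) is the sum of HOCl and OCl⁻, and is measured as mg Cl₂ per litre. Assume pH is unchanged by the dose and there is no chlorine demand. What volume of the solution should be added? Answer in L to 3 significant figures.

[OCl⁻]/[HOCl] = 10^(pH − pKa) = 10^(7.41 − 7.56) = 0.7079; fraction as HOCl = 1/(1 + 0.7079) = 0.5855.
Free chlorine required for 1.3 ppm HOCl: 1.3 / 0.5855 = 2.22 ppm.
FC to add: 2.22 − 0.7 = 1.52 mg/L as Cl₂.
Cl₂ equivalent: 1.52 mg/L × 612,000 L = 930.4 g.
Product at 9.9% available Cl: 930.4 / 0.099 = 9398 g.
Volume: 9398 g ÷ 1.1 g/mL = 8544 mL.

8.54 L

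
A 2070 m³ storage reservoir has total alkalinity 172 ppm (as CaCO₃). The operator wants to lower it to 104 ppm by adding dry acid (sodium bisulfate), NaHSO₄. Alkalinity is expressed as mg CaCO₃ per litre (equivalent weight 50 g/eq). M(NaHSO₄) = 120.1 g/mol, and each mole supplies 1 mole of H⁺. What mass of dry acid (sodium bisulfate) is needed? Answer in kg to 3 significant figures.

338 kg

Volume: 2070 m³ = 2,070,000 L.
Alkalinity to neutralize: (172 − 104) = 68 mg/L as CaCO₃ × 2,070,000 L = 140,800 g as CaCO₃.
Equivalents of H⁺ required: 140,800 ÷ 50 g/eq = 2815 eq = 2815 mol NaHSO₄.
Mass of NaHSO₄: 2815 × 120.1 = 338,100 g.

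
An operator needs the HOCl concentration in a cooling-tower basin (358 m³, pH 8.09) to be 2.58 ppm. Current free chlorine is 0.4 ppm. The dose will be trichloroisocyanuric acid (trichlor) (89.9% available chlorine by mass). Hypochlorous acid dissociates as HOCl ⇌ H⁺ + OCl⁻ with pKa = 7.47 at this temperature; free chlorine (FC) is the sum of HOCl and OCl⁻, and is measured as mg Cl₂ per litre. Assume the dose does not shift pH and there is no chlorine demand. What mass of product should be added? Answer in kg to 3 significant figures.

5.15 kg

Volume: 358 m³ = 358,000 L.
[OCl⁻]/[HOCl] = 10^(pH − pKa) = 10^(8.09 − 7.47) = 4.169; fraction as HOCl = 1/(1 + 4.169) = 0.1935.
Free chlorine required for 2.58 ppm HOCl: 2.58 / 0.1935 = 13.34 ppm.
FC to add: 13.34 − 0.4 = 12.94 mg/L as Cl₂.
Cl₂ equivalent: 12.94 mg/L × 358,000 L = 4631 g.
Product at 89.9% available Cl: 4631 / 0.899 = 5151 g.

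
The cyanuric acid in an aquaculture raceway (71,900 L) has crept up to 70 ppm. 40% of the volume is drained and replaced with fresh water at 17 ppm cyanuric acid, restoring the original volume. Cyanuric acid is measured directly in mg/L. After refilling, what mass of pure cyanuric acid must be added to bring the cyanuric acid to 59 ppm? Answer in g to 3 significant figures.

After draining 40% and refilling: 70 × 0.60 + 17 × 0.40 = 48.8 ppm.
Deficit to target: 59 − 48.8 = 10.2 mg/L.
Mass: 10.2 mg/L × 71,900 L = 733.4 g cyanuric acid.

733 g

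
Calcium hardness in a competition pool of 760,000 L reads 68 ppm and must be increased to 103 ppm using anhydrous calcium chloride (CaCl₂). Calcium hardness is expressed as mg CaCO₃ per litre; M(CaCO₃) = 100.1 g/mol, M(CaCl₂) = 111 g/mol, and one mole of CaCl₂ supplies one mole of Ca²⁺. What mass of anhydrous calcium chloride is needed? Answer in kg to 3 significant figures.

Hardness to add: (103 − 68) = 35 mg/L as CaCO₃ × 760,000 L = 26,600 g as CaCO₃.
Moles of Ca²⁺ (1 mol Ca²⁺ ≡ 1 mol CaCO₃): 26,600 / 100.1 g/mol = 265.7 mol.
Mass of CaCl₂: 265.7 × 111 = 29,500 g.

29.5 kg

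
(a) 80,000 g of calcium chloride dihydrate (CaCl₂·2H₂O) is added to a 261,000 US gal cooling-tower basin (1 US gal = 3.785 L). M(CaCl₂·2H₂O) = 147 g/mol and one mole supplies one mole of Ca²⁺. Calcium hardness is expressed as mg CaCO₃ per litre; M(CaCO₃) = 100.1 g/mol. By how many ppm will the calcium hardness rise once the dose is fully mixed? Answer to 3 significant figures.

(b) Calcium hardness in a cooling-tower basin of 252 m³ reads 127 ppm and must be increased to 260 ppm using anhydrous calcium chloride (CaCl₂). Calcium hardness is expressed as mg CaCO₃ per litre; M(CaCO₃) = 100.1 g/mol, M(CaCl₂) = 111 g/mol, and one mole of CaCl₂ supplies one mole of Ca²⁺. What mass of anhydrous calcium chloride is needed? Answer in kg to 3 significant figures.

(a) Volume: 261,000 US gal × 3.785 L/gal = 987,885 L.
(a) Moles of Ca²⁺: 80,000 g ÷ 147 g/mol = 544.2 mol.
(a) As CaCO₃: 544.2 mol × 100.1 g/mol = 54,480 g.
(a) Rise: 54,480 g / 987,885 L × 1000 = 55.14 mg/L.

(b) Volume: 252 m³ = 252,000 L.
(b) Hardness to add: (260 − 127) = 133 mg/L as CaCO₃ × 252,000 L = 33,520 g as CaCO₃.
(b) Moles of Ca²⁺ (1 mol Ca²⁺ ≡ 1 mol CaCO₃): 33,520 / 100.1 g/mol = 334.8 mol.
(b) Mass of CaCl₂: 334.8 × 111 = 37,170 g.

(a) 55.1 ppm; (b) 37.2 kg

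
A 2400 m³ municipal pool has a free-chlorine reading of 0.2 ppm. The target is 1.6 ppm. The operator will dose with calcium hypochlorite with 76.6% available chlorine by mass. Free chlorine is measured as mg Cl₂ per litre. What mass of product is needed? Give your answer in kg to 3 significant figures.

Volume: 2400 m³ = 2,400,000 L.
Chlorine deficit: 1.6 − 0.2 = 1.4 ppm = 1.4 mg/L as Cl₂.
Cl₂ equivalent needed: 1.4 mg/L × 2,400,000 L = 3,360,000 mg = 3360 g.
Product at 76.6% available chlorine: 3360 / 0.766 = 4386 g.

4.39 kg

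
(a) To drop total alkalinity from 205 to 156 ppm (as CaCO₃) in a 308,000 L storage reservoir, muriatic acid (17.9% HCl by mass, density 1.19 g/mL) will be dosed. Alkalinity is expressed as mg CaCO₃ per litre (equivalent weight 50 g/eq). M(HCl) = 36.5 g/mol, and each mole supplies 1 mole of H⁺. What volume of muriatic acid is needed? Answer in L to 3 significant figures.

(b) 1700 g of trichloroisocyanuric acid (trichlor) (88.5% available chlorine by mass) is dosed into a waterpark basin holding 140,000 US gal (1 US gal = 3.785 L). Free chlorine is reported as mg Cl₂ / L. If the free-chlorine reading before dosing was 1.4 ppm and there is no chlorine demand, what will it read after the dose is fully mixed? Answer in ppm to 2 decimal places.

(a) 51.7 L; (b) 4.24 ppm

(a) Alkalinity to neutralize: (205 − 156) = 49 mg/L as CaCO₃ × 308,000 L = 15,090 g as CaCO₃.
(a) Equivalents of H⁺ required: 15,090 ÷ 50 g/eq = 301.8 eq = 301.8 mol HCl.
(a) Mass of HCl: 301.8 × 36.5 = 11,020 g.
(a) Mass of 17.9% solution: 11,020 / 0.179 = 61,550 g.
(a) Volume: 61,550 g ÷ 1.19 g/mL = 51,720 mL.

(b) Volume: 140,000 US gal × 3.785 L/gal = 529,900 L.
(b) Available chlorine delivered: 1700 g × 0.885 = 1504 g as Cl₂.
(b) Concentration rise: 1504 g / 529,900 L = 2.839 mg/L = 2.84 ppm.
(b) Final FC: 1.4 + 2.84 = 4.24 ppm.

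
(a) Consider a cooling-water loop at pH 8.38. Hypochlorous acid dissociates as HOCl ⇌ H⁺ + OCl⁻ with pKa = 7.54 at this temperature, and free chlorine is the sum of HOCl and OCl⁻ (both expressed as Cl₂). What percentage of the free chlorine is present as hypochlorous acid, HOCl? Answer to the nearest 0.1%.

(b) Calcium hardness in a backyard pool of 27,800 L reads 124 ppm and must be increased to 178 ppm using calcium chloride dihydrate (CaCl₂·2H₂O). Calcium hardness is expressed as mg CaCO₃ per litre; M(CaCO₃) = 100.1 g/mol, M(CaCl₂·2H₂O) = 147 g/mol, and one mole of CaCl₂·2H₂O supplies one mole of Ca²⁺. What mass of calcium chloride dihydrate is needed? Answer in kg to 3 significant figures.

(a) 12.6%; (b) 2.20 kg

(a) [OCl⁻]/[HOCl] = 10^(pH − pKa) = 10^(8.38 − 7.54) = 10^0.84 = 6.918.
(a) Fraction as HOCl = 1 / (1 + 6.918) = 0.1263.

(b) Hardness to add: (178 − 124) = 54 mg/L as CaCO₃ × 27,800 L = 1501 g as CaCO₃.
(b) Moles of Ca²⁺ (1 mol Ca²⁺ ≡ 1 mol CaCO₃): 1501 / 100.1 g/mol = 15 mol.
(b) Mass of CaCl₂·2H₂O: 15 × 147 = 2205 g.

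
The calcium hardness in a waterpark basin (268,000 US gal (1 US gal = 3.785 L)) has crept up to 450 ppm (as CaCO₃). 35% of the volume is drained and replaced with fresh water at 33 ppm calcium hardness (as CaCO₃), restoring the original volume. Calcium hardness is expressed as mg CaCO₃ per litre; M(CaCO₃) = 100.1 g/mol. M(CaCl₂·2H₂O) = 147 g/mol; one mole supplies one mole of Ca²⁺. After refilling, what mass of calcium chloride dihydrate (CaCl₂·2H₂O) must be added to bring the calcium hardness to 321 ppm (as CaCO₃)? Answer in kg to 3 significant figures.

25.2 kg

Volume: 268,000 US gal × 3.785 L/gal = 1,014,380 L.
After draining 35% and refilling: 450 × 0.65 + 33 × 0.35 = 304.05 ppm.
Deficit to target: 321 − 304.05 = 16.95 mg/L.
As CaCO₃: 16.95 mg/L × 1,014,380 L = 17,190 g; ÷ 100.1 = 171.8 mol Ca²⁺.
Mass: 171.8 × 147 = 25,250 g.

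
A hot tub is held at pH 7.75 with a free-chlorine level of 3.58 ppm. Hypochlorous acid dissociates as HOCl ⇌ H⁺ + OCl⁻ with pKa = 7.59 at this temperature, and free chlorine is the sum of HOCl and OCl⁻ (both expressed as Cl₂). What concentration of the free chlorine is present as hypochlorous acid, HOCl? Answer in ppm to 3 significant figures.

[OCl⁻]/[HOCl] = 10^(pH − pKa) = 10^(7.75 − 7.59) = 10^0.16 = 1.445.
Fraction as HOCl = 1 / (1 + 1.445) = 0.4089.
HOCl = 0.4089 × 3.58 ppm = 1.464 ppm.

1.46 ppm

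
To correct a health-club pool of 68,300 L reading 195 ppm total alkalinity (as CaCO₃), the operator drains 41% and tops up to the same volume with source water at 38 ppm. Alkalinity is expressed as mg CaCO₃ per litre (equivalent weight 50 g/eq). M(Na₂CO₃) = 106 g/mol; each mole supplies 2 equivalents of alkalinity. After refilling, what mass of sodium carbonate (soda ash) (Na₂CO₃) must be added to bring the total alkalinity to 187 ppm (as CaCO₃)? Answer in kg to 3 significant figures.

4.08 kg

After draining 41% and refilling: 195 × 0.59 + 38 × 0.41 = 130.63 ppm.
Deficit to target: 187 − 130.63 = 56.37 mg/L.
As CaCO₃: 56.37 mg/L × 68,300 L = 3850 g; ÷ 50 g/eq ÷ 2 = 38.5 mol Na₂CO₃.
Mass: 38.5 × 106 = 4081 g.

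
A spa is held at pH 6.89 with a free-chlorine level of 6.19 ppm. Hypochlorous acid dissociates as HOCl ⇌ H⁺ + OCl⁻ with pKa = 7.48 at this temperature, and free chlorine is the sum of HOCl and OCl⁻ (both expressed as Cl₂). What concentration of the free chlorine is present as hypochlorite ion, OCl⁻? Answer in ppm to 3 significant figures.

[OCl⁻]/[HOCl] = 10^(pH − pKa) = 10^(6.89 − 7.48) = 10^-0.59 = 0.257.
Fraction as HOCl = 1 / (1 + 0.257) = 0.7955.
OCl⁻ = (1 − 0.7955) × 6.19 ppm = 1.266 ppm.

1.27 ppm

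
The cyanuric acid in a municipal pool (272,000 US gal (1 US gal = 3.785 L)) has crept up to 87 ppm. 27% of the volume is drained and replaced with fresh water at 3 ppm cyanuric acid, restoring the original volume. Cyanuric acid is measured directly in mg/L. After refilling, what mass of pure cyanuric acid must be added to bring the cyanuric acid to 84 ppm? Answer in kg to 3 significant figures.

20.3 kg

Volume: 272,000 US gal × 3.785 L/gal = 1,029,520 L.
After draining 27% and refilling: 87 × 0.73 + 3 × 0.27 = 64.32 ppm.
Deficit to target: 84 − 64.32 = 19.68 mg/L.
Mass: 19.68 mg/L × 1,029,520 L = 20,260 g cyanuric acid.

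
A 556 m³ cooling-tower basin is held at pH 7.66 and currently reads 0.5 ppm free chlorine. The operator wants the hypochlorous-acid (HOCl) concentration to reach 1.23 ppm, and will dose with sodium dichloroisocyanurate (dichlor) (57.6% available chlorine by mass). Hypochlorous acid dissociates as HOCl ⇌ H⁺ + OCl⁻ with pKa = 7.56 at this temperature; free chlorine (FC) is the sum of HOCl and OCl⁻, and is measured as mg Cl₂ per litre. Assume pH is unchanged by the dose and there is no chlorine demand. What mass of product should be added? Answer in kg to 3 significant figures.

2.20 kg

Volume: 556 m³ = 556,000 L.
[OCl⁻]/[HOCl] = 10^(pH − pKa) = 10^(7.66 − 7.56) = 1.259; fraction as HOCl = 1/(1 + 1.259) = 0.4427.
Free chlorine required for 1.23 ppm HOCl: 1.23 / 0.4427 = 2.778 ppm.
FC to add: 2.778 − 0.5 = 2.278 mg/L as Cl₂.
Cl₂ equivalent: 2.278 mg/L × 556,000 L = 1267 g.
Product at 57.6% available Cl: 1267 / 0.576 = 2199 g.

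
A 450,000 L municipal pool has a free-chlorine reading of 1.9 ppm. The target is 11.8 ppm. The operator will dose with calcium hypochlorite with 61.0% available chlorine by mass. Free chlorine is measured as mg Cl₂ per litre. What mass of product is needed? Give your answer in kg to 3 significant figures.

7.30 kg

Chlorine deficit: 11.8 − 1.9 = 9.9 ppm = 9.9 mg/L as Cl₂.
Cl₂ equivalent needed: 9.9 mg/L × 450,000 L = 4,455,000 mg = 4455 g.
Product at 61.0% available chlorine: 4455 / 0.61 = 7303 g.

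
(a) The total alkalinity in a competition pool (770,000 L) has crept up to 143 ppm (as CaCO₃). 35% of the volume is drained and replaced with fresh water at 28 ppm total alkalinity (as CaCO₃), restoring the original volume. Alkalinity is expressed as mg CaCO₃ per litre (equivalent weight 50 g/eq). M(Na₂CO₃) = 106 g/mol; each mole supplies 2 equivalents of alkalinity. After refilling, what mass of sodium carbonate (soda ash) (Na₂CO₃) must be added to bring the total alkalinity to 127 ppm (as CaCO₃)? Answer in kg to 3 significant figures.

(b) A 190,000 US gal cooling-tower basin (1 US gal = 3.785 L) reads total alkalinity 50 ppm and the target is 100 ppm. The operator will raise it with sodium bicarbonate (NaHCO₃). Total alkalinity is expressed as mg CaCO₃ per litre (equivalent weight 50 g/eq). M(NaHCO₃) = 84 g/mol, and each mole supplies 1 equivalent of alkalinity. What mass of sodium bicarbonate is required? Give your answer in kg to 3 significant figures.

(a) After draining 35% and refilling: 143 × 0.65 + 28 × 0.35 = 102.75 ppm.
(a) Deficit to target: 127 − 102.75 = 24.25 mg/L.
(a) As CaCO₃: 24.25 mg/L × 770,000 L = 18,670 g; ÷ 50 g/eq ÷ 2 = 186.7 mol Na₂CO₃.
(a) Mass: 186.7 × 106 = 19,790 g.

(b) Volume: 190,000 US gal × 3.785 L/gal = 719,150 L.
(b) Alkalinity to add: (100 − 50) = 50 mg/L as CaCO₃ × 719,150 L = 35,960 g as CaCO₃.
(b) Equivalents: 35,960 g ÷ 50 g/eq = 719.1 eq.
(b) NaHCO₃ supplies 1 eq per mole → 719.1 mol.
(b) Mass: 719.1 mol × 84 g/mol = 60,410 g.

(a) 19.8 kg; (b) 60.4 kg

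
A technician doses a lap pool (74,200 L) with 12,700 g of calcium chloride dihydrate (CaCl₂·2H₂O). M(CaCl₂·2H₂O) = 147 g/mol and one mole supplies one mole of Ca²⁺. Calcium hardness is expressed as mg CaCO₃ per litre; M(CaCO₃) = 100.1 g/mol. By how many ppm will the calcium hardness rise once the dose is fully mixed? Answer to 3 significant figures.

Moles of Ca²⁺: 12,700 g ÷ 147 g/mol = 86.39 mol.
As CaCO₃: 86.39 mol × 100.1 g/mol = 8648 g.
Rise: 8648 g / 74,200 L × 1000 = 116.6 mg/L.

117 ppm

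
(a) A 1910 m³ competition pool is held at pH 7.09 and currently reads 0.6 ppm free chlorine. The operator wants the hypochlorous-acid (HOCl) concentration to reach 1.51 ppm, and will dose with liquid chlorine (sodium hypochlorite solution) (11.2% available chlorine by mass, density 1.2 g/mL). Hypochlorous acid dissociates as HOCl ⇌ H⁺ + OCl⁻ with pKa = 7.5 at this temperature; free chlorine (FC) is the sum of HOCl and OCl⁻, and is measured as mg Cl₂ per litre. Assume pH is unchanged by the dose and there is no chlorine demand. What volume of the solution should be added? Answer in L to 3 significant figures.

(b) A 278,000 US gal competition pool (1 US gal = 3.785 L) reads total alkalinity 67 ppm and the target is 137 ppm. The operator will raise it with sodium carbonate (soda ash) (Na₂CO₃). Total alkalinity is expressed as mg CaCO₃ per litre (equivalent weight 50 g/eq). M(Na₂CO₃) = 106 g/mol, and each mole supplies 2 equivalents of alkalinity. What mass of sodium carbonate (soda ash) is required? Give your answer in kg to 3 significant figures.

(a) Volume: 1910 m³ = 1,910,000 L.
(a) [OCl⁻]/[HOCl] = 10^(pH − pKa) = 10^(7.09 − 7.5) = 0.389; fraction as HOCl = 1/(1 + 0.389) = 0.7199.
(a) Free chlorine required for 1.51 ppm HOCl: 1.51 / 0.7199 = 2.097 ppm.
(a) FC to add: 2.097 − 0.6 = 1.497 mg/L as Cl₂.
(a) Cl₂ equivalent: 1.497 mg/L × 1,910,000 L = 2860 g.
(a) Product at 11.2% available Cl: 2860 / 0.112 = 25,540 g.
(a) Volume: 25,540 g ÷ 1.2 g/mL = 21,280 mL.

(b) Volume: 278,000 US gal × 3.785 L/gal = 1,052,230 L.
(b) Alkalinity to add: (137 − 67) = 70 mg/L as CaCO₃ × 1,052,230 L = 73,660 g as CaCO₃.
(b) Equivalents: 73,660 g ÷ 50 g/eq = 1473 eq.
(b) Each mole of Na₂CO₃ supplies 2 eq, so 1473 / 2 = 736.6 mol.
(b) Mass: 736.6 mol × 106 g/mol = 78,080 g.

(a) 21.3 L; (b) 78.1 kg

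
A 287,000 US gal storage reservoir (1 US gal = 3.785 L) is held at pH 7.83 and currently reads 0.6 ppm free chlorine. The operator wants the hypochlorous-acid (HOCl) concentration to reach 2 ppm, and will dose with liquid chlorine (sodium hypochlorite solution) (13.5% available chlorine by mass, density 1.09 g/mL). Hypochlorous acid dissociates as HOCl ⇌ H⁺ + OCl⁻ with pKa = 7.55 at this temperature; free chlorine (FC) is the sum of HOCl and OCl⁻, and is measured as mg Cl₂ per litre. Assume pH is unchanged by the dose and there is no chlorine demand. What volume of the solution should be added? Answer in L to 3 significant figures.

38.5 L

Volume: 287,000 US gal × 3.785 L/gal = 1,086,295 L.
[OCl⁻]/[HOCl] = 10^(pH − pKa) = 10^(7.83 − 7.55) = 1.905; fraction as HOCl = 1/(1 + 1.905) = 0.3442.
Free chlorine required for 2 ppm HOCl: 2 / 0.3442 = 5.811 ppm.
FC to add: 5.811 − 0.6 = 5.211 mg/L as Cl₂.
Cl₂ equivalent: 5.211 mg/L × 1,086,295 L = 5661 g.
Product at 13.5% available Cl: 5661 / 0.135 = 41,930 g.
Volume: 41,930 g ÷ 1.09 g/mL = 38,470 mL.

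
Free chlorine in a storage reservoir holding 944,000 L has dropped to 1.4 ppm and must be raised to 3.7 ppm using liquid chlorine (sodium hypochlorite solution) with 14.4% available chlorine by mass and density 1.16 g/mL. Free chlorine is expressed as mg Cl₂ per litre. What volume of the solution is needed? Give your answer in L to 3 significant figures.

Chlorine deficit: 3.7 − 1.4 = 2.3 ppm = 2.3 mg/L as Cl₂.
Cl₂ equivalent needed: 2.3 mg/L × 944,000 L = 2,171,000 mg = 2171 g.
Product at 14.4% available chlorine: 2171 / 0.144 = 15,080 g.
Volume at density 1.16 g/mL: 15,080 g ÷ 1.16 g/mL = 13,000 mL.

13.0 L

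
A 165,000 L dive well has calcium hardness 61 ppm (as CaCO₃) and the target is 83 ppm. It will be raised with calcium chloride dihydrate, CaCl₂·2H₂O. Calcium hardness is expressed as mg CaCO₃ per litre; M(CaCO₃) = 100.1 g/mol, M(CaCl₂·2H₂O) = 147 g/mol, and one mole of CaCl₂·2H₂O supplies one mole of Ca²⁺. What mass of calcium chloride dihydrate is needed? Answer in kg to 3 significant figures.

5.33 kg

Hardness to add: (83 − 61) = 22 mg/L as CaCO₃ × 165,000 L = 3630 g as CaCO₃.
Moles of Ca²⁺ (1 mol Ca²⁺ ≡ 1 mol CaCO₃): 3630 / 100.1 g/mol = 36.26 mol.
Mass of CaCl₂·2H₂O: 36.26 × 147 = 5331 g.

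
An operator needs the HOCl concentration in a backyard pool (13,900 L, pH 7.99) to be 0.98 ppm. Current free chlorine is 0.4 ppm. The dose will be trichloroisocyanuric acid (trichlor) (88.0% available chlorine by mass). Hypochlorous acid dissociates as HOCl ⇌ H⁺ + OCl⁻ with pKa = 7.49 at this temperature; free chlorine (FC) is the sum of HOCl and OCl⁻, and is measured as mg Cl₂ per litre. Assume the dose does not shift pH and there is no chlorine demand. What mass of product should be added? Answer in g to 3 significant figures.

[OCl⁻]/[HOCl] = 10^(pH − pKa) = 10^(7.99 − 7.49) = 3.162; fraction as HOCl = 1/(1 + 3.162) = 0.2403.
Free chlorine required for 0.98 ppm HOCl: 0.98 / 0.2403 = 4.079 ppm.
FC to add: 4.079 − 0.4 = 3.679 mg/L as Cl₂.
Cl₂ equivalent: 3.679 mg/L × 13,900 L = 51.14 g.
Product at 88.0% available Cl: 51.14 / 0.88 = 58.11 g.

58.1 g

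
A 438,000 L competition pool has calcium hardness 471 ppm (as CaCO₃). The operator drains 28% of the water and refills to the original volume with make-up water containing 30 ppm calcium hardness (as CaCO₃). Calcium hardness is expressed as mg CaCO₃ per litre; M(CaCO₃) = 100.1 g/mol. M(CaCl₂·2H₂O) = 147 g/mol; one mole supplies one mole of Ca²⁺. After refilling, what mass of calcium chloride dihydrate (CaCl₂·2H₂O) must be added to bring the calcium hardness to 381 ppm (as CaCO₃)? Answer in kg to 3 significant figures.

21.5 kg

After draining 28% and refilling: 471 × 0.72 + 30 × 0.28 = 347.52 ppm.
Deficit to target: 381 − 347.52 = 33.48 mg/L.
As CaCO₃: 33.48 mg/L × 438,000 L = 14,660 g; ÷ 100.1 = 146.5 mol Ca²⁺.
Mass: 146.5 × 147 = 21,530 g.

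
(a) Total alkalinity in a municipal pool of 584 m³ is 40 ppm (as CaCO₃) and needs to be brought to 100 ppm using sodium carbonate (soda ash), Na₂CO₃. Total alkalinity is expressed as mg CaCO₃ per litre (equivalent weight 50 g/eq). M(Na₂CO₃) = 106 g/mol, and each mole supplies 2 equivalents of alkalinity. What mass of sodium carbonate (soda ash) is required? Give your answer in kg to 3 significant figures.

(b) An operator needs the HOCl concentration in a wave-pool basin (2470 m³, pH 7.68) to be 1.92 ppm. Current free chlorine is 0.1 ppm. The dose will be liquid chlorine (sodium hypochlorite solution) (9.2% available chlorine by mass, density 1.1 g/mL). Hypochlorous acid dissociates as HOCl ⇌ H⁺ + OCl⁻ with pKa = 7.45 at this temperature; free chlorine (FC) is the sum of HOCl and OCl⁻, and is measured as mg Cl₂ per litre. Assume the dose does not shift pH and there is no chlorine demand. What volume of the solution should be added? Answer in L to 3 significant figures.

(a) 37.1 kg; (b) 124 L

(a) Volume: 584 m³ = 584,000 L.
(a) Alkalinity to add: (100 − 40) = 60 mg/L as CaCO₃ × 584,000 L = 35,040 g as CaCO₃.
(a) Equivalents: 35,040 g ÷ 50 g/eq = 700.8 eq.
(a) Each mole of Na₂CO₃ supplies 2 eq, so 700.8 / 2 = 350.4 mol.
(a) Mass: 350.4 mol × 106 g/mol = 37,140 g.

(b) Volume: 2470 m³ = 2,470,000 L.
(b) [OCl⁻]/[HOCl] = 10^(pH − pKa) = 10^(7.68 − 7.45) = 1.698; fraction as HOCl = 1/(1 + 1.698) = 0.3706.
(b) Free chlorine required for 1.92 ppm HOCl: 1.92 / 0.3706 = 5.181 ppm.
(b) FC to add: 5.181 − 0.1 = 5.081 mg/L as Cl₂.
(b) Cl₂ equivalent: 5.081 mg/L × 2,470,000 L = 12,550 g.
(b) Product at 9.2% available Cl: 12,550 / 0.092 = 136,400 g.
(b) Volume: 136,400 g ÷ 1.1 g/mL = 124,000 mL.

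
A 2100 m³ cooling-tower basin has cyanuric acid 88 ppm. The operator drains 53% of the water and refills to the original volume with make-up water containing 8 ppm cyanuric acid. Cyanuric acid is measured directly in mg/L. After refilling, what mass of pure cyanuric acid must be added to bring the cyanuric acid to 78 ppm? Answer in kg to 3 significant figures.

68.0 kg

Volume: 2100 m³ = 2,100,000 L.
After draining 53% and refilling: 88 × 0.47 + 8 × 0.53 = 45.6 ppm.
Deficit to target: 78 − 45.6 = 32.4 mg/L.
Mass: 32.4 mg/L × 2,100,000 L = 68,040 g cyanuric acid.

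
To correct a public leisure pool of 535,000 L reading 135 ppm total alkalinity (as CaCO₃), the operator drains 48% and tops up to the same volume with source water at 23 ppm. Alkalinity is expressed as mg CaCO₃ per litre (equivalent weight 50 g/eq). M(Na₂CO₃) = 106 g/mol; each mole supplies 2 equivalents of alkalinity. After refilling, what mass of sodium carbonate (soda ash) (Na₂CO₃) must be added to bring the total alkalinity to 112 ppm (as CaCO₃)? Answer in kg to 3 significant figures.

17.4 kg

After draining 48% and refilling: 135 × 0.52 + 23 × 0.48 = 81.24 ppm.
Deficit to target: 112 − 81.24 = 30.76 mg/L.
As CaCO₃: 30.76 mg/L × 535,000 L = 16,460 g; ÷ 50 g/eq ÷ 2 = 164.6 mol Na₂CO₃.
Mass: 164.6 × 106 = 17,440 g.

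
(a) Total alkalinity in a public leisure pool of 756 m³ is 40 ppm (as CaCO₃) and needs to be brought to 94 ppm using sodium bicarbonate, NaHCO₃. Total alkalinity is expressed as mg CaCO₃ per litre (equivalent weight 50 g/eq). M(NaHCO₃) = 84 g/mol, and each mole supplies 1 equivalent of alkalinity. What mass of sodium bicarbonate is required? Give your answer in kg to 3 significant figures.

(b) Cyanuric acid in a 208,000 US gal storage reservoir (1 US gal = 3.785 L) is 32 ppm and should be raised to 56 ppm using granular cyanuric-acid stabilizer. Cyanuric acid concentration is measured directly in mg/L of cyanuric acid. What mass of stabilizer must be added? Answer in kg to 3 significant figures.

(a) 68.6 kg; (b) 18.9 kg

(a) Volume: 756 m³ = 756,000 L.
(a) Alkalinity to add: (94 − 40) = 54 mg/L as CaCO₃ × 756,000 L = 40,820 g as CaCO₃.
(a) Equivalents: 40,820 g ÷ 50 g/eq = 816.5 eq.
(a) NaHCO₃ supplies 1 eq per mole → 816.5 mol.
(a) Mass: 816.5 mol × 84 g/mol = 68,580 g.

(b) Volume: 208,000 US gal × 3.785 L/gal = 787,280 L.
(b) CYA to add: (56 − 32) = 24 mg/L × 787,280 L = 18,890 g cyanuric acid.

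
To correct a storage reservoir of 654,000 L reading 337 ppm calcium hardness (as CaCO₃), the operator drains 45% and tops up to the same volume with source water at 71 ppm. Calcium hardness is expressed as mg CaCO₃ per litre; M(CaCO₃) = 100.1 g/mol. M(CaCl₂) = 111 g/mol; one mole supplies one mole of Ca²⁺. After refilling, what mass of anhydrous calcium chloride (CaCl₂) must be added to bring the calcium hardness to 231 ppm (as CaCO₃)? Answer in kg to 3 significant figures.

After draining 45% and refilling: 337 × 0.55 + 71 × 0.45 = 217.3 ppm.
Deficit to target: 231 − 217.3 = 13.7 mg/L.
As CaCO₃: 13.7 mg/L × 654,000 L = 8960 g; ÷ 100.1 = 89.51 mol Ca²⁺.
Mass: 89.51 × 111 = 9935 g.

9.94 kg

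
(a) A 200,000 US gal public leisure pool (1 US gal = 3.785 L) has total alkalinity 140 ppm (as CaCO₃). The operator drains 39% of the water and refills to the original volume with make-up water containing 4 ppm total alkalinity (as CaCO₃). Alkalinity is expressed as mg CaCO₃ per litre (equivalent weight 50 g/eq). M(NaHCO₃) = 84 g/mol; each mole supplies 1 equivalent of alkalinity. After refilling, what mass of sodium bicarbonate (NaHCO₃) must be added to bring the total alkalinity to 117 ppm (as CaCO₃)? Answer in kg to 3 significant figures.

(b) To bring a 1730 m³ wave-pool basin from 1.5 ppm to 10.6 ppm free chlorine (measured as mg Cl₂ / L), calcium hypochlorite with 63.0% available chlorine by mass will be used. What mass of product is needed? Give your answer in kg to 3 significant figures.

(a) Volume: 200,000 US gal × 3.785 L/gal = 757,000 L.
(a) After draining 39% and refilling: 140 × 0.61 + 4 × 0.39 = 86.96 ppm.
(a) Deficit to target: 117 − 86.96 = 30.04 mg/L.
(a) As CaCO₃: 30.04 mg/L × 757,000 L = 22,740 g; ÷ 50 g/eq ÷ 1 = 454.8 mol NaHCO₃.
(a) Mass: 454.8 × 84 = 38,200 g.

(b) Volume: 1730 m³ = 1,730,000 L.
(b) Chlorine deficit: 10.6 − 1.5 = 9.1 ppm = 9.1 mg/L as Cl₂.
(b) Cl₂ equivalent needed: 9.1 mg/L × 1,730,000 L = 15,740,000 mg = 15,740 g.
(b) Product at 63.0% available chlorine: 15,740 / 0.63 = 24,990 g.

(a) 38.2 kg; (b) 25.0 kg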